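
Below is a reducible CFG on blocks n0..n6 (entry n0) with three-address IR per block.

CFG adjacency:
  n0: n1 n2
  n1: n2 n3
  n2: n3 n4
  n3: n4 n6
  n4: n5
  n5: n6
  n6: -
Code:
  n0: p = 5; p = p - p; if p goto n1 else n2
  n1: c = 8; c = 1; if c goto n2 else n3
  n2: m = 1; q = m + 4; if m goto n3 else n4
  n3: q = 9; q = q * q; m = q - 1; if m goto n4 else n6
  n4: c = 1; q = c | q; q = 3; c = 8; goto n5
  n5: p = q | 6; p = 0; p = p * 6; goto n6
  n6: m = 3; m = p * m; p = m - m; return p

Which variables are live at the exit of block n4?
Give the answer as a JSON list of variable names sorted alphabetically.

Block summaries:
  n0: {p} / ∅
  n1: {c} / ∅
  n2: {m,q} / ∅
  n3: {m,q} / ∅
  n4: {c,q} / {q}
  n5: {p} / {q}
  n6: {m,p} / {p}

Backward fixpoint:
  n0 li=∅ lo={p}
  n1 li={p} lo={p}
  n2 li={p} lo={p,q}
  n3 li={p} lo={p,q}
  n4 li={q} lo={q}
  n5 li={q} lo={p}
  n6 li={p} lo=∅

live-out(n4) = ["q"]

Answer: ["q"]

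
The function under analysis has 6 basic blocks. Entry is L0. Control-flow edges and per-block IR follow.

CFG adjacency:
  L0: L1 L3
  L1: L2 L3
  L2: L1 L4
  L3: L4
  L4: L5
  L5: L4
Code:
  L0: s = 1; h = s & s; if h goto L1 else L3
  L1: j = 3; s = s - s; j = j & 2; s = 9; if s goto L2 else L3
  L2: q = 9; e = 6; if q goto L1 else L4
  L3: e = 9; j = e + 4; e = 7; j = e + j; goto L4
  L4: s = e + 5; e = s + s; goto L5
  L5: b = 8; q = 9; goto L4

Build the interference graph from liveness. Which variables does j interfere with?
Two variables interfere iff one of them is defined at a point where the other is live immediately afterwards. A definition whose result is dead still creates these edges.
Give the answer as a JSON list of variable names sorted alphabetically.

def/use:
  L0 def {h,s} use ∅
  L1 def {j,s} use {s}
  L2 def {e,q} use ∅
  L3 def {e,j} use ∅
  L4 def {e,s} use {e}
  L5 def {b,q} use ∅

Live sets:
  L0 li=∅ lo={s}
  L1 li={s} lo={s}
  L2 li={s} lo={e,s}
  L3 li=∅ lo={e}
  L4 li={e} lo={e}
  L5 li={e} lo={e}

Interference:
  b↔{e}
  e↔{b,j,q,s}
  h↔{s}
  j↔{e,s}
  q↔{e,s}
  s↔{e,h,j,q}

N(j) = ["e", "s"]

Answer: ["e", "s"]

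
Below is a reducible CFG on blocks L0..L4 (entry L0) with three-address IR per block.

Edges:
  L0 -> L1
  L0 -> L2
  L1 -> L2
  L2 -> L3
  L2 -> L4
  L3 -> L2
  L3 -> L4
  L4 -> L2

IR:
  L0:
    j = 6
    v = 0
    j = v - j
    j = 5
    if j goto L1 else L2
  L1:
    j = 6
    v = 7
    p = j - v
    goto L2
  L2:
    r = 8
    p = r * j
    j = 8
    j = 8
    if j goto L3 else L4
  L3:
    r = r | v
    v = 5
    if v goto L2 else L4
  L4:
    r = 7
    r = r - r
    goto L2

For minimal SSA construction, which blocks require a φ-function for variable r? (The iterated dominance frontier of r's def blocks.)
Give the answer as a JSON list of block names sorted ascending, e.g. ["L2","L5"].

Answer: ["L2", "L4"]

Analysis:
idom tree: L1←L0 L2←L0 L3←L2 L4←L2
Dom at joins:
  L2: preds {L0,L1,L3,L4}: {L0} ∩ {L0,L1} ∩ {L0,L2,L3} ∩ {L0,L2,L4} = {L0}; idom=L0
  L4: preds {L2,L3}: {L0,L2} ∩ {L0,L2,L3} = {L0,L2}; idom=L2

Frontier:
  L2←L0: walk · to L0
  L2←L1: walk L1 to L0
  L2←L3: walk L3→L2 to L0
  L2←L4: walk L4→L2 to L0
  L4←L2: walk · to L2
  L4←L3: walk L3 to L2
  DF(L0)=∅
  DF(L1)={L2}
  DF(L2)={L2}
  DF(L3)={L2,L4}
  DF(L4)={L2}

φ for r: defs {L2,L3,L4}
  DF⁺ = {L2,L4}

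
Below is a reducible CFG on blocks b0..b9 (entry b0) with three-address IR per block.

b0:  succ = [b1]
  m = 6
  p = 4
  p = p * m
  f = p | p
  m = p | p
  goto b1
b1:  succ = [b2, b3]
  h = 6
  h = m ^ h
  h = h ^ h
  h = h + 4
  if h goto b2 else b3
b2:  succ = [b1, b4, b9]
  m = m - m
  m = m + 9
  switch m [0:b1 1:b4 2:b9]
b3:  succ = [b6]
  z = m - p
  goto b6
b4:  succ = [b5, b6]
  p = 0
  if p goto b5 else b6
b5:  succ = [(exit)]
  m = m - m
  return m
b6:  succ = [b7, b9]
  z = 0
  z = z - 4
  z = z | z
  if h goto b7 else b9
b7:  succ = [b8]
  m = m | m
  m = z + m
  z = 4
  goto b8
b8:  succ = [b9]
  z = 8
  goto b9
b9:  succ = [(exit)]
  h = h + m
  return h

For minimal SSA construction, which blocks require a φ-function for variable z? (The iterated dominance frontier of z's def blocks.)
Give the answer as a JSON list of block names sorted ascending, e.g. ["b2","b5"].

Answer: ["b6", "b9"]

Derivation:
idom tree: b1←b0 b2←b1 b3←b1 b4←b2 b5←b4 b6←b1 b7←b6 b8←b7 b9←b1
Dom at joins:
  b1: preds {b0,b2}: {b0} ∩ {b0,b1,b2} = {b0}; idom=b0
  b6: preds {b3,b4}: {b0,b1,b3} ∩ {b0,b1,b2,b4} = {b0,b1}; idom=b1
  b9: preds {b2,b6,b8}: {b0,b1,b2} ∩ {b0,b1,b6} ∩ {b0,b1,b6,b7,b8} = {b0,b1}; idom=b1

Frontier:
  join b1 pred b0: · stop@b0
  join b1 pred b2: b2→b1 stop@b0
  join b6 pred b3: b3 stop@b1
  join b6 pred b4: b4→b2 stop@b1
  join b9 pred b2: b2 stop@b1
  join b9 pred b6: b6 stop@b1
  join b9 pred b8: b8→b7→b6 stop@b1
  DF(b0)=∅
  DF(b1)={b1}
  DF(b2)={b1,b6,b9}
  DF(b3)={b6}
  DF(b4)={b6}
  DF(b5)=∅
  DF(b6)={b9}
  DF(b7)={b9}
  DF(b8)={b9}
  DF(b9)=∅

φ for z: defs {b3,b6,b7,b8}
  DF⁺ = {b6,b9}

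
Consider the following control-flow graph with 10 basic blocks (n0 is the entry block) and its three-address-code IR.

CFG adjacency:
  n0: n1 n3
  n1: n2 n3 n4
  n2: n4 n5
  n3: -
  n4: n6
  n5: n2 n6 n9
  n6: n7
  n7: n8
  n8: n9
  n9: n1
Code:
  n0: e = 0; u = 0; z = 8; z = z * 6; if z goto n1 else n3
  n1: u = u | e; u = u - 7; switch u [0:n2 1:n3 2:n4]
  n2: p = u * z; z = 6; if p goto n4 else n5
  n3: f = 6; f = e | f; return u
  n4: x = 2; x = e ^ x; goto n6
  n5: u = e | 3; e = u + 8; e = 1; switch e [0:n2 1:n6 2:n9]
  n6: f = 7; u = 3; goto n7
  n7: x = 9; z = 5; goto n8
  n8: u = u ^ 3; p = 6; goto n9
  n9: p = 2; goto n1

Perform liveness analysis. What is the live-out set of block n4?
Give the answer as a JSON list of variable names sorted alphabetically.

Answer: ["e"]

Working:
Block summaries:
  n0 def {e,u,z} use ∅
  n1 def {u} use {e,u}
  n2 def {p,z} use {u,z}
  n3 def {f} use {e,u}
  n4 def {x} use {e}
  n5 def {e,u} use {e}
  n6 def {f,u} use ∅
  n7 def {x,z} use ∅
  n8 def {p,u} use {u}
  n9 def {p} use ∅

Live sets:
  live n0: ∅→{e,u,z}
  live n1: {e,u,z}→{e,u,z}
  live n2: {e,u,z}→{e,z}
  live n3: {e,u}→∅
  live n4: {e}→{e}
  live n5: {e,z}→{e,u,z}
  live n6: {e}→{e,u}
  live n7: {e,u}→{e,u,z}
  live n8: {e,u,z}→{e,u,z}
  live n9: {e,u,z}→{e,u,z}

live-out(n4) = ["e"]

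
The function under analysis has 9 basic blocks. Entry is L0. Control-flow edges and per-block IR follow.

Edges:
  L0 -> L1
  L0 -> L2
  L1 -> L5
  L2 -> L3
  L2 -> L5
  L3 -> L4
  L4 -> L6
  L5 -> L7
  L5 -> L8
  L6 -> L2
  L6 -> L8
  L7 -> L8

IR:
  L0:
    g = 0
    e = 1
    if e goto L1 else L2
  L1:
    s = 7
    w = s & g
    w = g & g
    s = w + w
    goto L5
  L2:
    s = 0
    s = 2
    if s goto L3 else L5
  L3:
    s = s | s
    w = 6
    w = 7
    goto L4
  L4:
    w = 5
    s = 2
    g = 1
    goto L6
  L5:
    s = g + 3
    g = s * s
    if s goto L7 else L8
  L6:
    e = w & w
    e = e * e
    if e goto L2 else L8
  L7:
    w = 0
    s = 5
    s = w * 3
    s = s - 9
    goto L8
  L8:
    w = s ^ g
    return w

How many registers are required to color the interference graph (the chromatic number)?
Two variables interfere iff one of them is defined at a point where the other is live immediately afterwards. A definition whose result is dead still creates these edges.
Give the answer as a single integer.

Answer: 3

Working:
Per-block:
  L0: def={e,g} ue=∅
  L1: def={s,w} ue={g}
  L2: def={s} ue=∅
  L3: def={s,w} ue={s}
  L4: def={g,s,w} ue=∅
  L5: def={g,s} ue={g}
  L6: def={e} ue={w}
  L7: def={s,w} ue=∅
  L8: def={w} ue={g,s}

Backward fixpoint:
  L0: in=∅ out={g}
  L1: in={g} out={g}
  L2: in={g} out={g,s}
  L3: in={s} out=∅
  L4: in=∅ out={g,s,w}
  L5: in={g} out={g,s}
  L6: in={g,s,w} out={g,s}
  L7: in={g} out={g,s}
  L8: in={g,s} out=∅

Interfere edges:
  e — {g,s}
  g — {e,s,w}
  s — {e,g,w}
  w — {g,s}

Colouring:
  lower bound: {e,g,s} mutually conflict ⇒ χ ≥ 3
  assign e→r2 g→r0 s→r1 w→r2 — no edge inside a register ⇒ χ ≤ 3
  χ = 3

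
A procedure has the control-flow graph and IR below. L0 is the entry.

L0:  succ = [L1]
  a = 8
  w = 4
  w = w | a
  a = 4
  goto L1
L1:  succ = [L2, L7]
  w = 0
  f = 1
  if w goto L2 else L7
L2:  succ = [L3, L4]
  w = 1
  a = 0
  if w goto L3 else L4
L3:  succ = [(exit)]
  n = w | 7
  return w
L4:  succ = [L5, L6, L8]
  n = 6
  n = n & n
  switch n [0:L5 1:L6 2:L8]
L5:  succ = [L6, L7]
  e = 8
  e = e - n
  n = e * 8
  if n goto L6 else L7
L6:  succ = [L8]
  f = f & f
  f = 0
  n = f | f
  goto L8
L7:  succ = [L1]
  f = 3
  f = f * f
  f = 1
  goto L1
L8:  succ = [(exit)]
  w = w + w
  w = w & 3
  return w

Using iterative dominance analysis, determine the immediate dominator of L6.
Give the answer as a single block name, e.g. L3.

idom tree: L1←L0 L2←L1 L3←L2 L4←L2 L5←L4 L6←L4 L7←L1 L8←L4
Join-block Dom:
  L1: preds {L0,L7}: {L0} ∩ {L0,L1,L7} = {L0}; idom=L0
  L6: preds {L4,L5}: {L0,L1,L2,L4} ∩ {L0,L1,L2,L4,L5} = {L0,L1,L2,L4}; idom=L4
  L7: preds {L1,L5}: {L0,L1} ∩ {L0,L1,L2,L4,L5} = {L0,L1}; idom=L1
  L8: preds {L4,L6}: {L0,L1,L2,L4} ∩ {L0,L1,L2,L4,L6} = {L0,L1,L2,L4}; idom=L4

idom(L6) = L4

Answer: L4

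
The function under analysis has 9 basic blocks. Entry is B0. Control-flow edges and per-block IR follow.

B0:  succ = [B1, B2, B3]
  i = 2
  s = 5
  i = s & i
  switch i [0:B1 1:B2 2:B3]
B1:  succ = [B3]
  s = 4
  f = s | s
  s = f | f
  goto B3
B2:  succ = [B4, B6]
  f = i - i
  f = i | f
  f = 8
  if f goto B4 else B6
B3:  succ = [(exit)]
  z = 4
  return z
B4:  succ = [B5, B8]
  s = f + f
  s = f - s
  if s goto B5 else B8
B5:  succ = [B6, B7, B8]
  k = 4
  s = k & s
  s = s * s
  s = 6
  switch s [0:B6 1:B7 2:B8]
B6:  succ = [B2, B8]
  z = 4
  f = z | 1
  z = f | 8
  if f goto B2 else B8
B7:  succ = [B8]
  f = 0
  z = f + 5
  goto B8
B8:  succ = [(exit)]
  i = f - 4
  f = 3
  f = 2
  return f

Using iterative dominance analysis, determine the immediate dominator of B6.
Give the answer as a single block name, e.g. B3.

idom tree: B1←B0 B2←B0 B3←B0 B4←B2 B5←B4 B6←B2 B7←B5 B8←B2
Join-block Dom:
  B2: preds {B0,B6}: {B0} ∩ {B0,B2,B6} = {B0}; idom=B0
  B3: preds {B0,B1}: {B0} ∩ {B0,B1} = {B0}; idom=B0
  B6: preds {B2,B5}: {B0,B2} ∩ {B0,B2,B4,B5} = {B0,B2}; idom=B2
  B8: preds {B4,B5,B6,B7}: {B0,B2,B4} ∩ {B0,B2,B4,B5} ∩ {B0,B2,B6} ∩ {B0,B2,B4,B5,B7} = {B0,B2}; idom=B2

idom(B6) = B2

Answer: B2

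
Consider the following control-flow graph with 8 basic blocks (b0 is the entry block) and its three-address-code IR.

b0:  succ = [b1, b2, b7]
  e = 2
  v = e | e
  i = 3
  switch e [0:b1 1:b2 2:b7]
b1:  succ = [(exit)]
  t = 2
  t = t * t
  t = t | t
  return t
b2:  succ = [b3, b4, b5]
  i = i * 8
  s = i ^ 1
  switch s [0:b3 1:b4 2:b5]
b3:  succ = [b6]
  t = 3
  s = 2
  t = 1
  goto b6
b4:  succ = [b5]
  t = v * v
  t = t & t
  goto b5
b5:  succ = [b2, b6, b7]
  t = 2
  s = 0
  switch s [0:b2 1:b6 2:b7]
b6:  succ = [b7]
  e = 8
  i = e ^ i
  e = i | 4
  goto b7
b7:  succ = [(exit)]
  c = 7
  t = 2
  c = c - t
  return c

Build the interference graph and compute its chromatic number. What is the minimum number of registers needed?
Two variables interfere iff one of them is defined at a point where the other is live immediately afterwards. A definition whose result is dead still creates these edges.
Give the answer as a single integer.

Answer: 3

Analysis:
Per-block:
  b0: {e,i,v} / ∅
  b1: {t} / ∅
  b2: {i,s} / {i}
  b3: {s,t} / ∅
  b4: {t} / {v}
  b5: {s,t} / ∅
  b6: {e,i} / {i}
  b7: {c,t} / ∅

Live sets:
  b0 li=∅ lo={i,v}
  b1 li=∅ lo=∅
  b2 li={i,v} lo={i,v}
  b3 li={i} lo={i}
  b4 li={i,v} lo={i,v}
  b5 li={i,v} lo={i,v}
  b6 li={i} lo=∅
  b7 li=∅ lo=∅

Interfere edges:
  c — {t}
  e — {i,v}
  i — {e,s,t,v}
  s — {i,v}
  t — {c,i,v}
  v — {e,i,s,t}

Chromatic number:
  clique {e,i,v} ⇒ need ≥ 3
  3-colouring: R0={c,i}  R1={v}  R2={e,s,t}
  χ = 3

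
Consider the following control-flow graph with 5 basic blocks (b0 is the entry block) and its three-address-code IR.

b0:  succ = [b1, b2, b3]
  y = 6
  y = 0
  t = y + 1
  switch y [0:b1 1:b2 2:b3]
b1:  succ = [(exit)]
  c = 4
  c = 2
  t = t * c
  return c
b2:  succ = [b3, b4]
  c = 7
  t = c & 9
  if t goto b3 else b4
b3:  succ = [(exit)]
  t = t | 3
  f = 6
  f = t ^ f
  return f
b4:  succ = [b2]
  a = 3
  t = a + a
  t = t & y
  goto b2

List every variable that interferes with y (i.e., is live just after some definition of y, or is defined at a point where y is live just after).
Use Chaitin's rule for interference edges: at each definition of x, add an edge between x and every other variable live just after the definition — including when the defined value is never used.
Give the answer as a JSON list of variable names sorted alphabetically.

Answer: ["a", "c", "t"]

Derivation:
Per-block:
  b0 def {t,y} use ∅
  b1 def {c,t} use {t}
  b2 def {c,t} use ∅
  b3 def {f,t} use {t}
  b4 def {a,t} use {y}

Backward fixpoint:
  b0: in=∅ out={t,y}
  b1: in={t} out=∅
  b2: in={y} out={t,y}
  b3: in={t} out=∅
  b4: in={y} out={y}

Interfere edges:
  a↔{y}
  c↔{t,y}
  f↔{t}
  t↔{c,f,y}
  y↔{a,c,t}

N(y) = ["a", "c", "t"]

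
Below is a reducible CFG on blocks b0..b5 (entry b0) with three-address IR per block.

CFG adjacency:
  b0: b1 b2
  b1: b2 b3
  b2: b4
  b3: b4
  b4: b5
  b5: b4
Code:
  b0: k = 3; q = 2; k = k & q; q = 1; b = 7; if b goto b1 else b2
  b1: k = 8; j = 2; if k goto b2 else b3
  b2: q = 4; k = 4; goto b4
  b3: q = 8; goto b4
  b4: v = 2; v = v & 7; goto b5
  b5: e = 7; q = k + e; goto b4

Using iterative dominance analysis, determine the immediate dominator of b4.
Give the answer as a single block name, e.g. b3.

Answer: b0

Analysis:
idom tree: b1←b0 b2←b0 b3←b1 b4←b0 b5←b4
Dom∩ at merges:
  b2: preds {b0,b1}: {b0} ∩ {b0,b1} = {b0}; idom=b0
  b4: preds {b2,b3,b5}: {b0,b2} ∩ {b0,b1,b3} ∩ {b0,b4,b5} = {b0}; idom=b0

idom(b4) = b0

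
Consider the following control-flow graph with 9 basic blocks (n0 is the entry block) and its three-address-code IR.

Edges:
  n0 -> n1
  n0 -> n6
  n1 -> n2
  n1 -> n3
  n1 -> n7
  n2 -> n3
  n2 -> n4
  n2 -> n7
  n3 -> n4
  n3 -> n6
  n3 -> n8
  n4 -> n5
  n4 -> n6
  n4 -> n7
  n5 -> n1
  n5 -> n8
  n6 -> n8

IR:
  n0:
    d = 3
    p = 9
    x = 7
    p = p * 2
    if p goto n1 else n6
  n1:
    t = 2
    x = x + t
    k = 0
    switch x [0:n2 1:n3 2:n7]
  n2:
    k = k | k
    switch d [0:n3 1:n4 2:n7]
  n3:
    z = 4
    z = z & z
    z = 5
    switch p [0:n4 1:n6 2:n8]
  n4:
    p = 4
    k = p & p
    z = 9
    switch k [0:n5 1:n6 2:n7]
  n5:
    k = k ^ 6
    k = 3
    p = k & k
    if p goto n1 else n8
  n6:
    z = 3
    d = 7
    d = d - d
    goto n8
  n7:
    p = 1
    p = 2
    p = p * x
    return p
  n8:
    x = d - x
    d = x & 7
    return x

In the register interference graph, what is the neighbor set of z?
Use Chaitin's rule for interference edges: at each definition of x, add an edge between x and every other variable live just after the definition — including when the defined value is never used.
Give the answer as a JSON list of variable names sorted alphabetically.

Answer: ["d", "k", "p", "x"]

Derivation:
Block summaries:
  n0: def={d,p,x} ue=∅
  n1: def={k,t,x} ue={x}
  n2: def={k} ue={d,k}
  n3: def={z} ue={p}
  n4: def={k,p,z} ue=∅
  n5: def={k,p} ue={k}
  n6: def={d,z} ue=∅
  n7: def={p} ue={x}
  n8: def={d,x} ue={d,x}

Live sets:
  n0 li=∅ lo={d,p,x}
  n1 li={d,p,x} lo={d,k,p,x}
  n2 li={d,k,p,x} lo={d,p,x}
  n3 li={d,p,x} lo={d,x}
  n4 li={d,x} lo={d,k,x}
  n5 li={d,k,x} lo={d,p,x}
  n6 li={x} lo={d,x}
  n7 li={x} lo=∅
  n8 li={d,x} lo=∅

Interfere edges:
  d: {k,p,t,x,z}
  k: {d,p,x,z}
  p: {d,k,t,x,z}
  t: {d,p,x}
  x: {d,k,p,t,z}
  z: {d,k,p,x}

N(z) = ["d", "k", "p", "x"]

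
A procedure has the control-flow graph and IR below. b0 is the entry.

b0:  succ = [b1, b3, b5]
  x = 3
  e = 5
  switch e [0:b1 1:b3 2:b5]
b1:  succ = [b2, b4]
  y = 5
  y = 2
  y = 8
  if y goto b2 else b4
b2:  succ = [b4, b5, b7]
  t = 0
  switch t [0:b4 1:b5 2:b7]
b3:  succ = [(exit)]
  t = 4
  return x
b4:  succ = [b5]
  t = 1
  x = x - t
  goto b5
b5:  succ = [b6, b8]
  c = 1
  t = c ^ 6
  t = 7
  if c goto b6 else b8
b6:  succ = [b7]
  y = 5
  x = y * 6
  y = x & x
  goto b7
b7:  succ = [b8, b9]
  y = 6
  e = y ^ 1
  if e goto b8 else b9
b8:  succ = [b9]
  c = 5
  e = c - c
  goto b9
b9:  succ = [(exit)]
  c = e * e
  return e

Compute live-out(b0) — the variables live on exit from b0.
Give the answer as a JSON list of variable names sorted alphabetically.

Answer: ["x"]

Derivation:
Block summaries:
  b0: {e,x} / ∅
  b1: {y} / ∅
  b2: {t} / ∅
  b3: {t} / {x}
  b4: {t,x} / {x}
  b5: {c,t} / ∅
  b6: {x,y} / ∅
  b7: {e,y} / ∅
  b8: {c,e} / ∅
  b9: {c} / {e}

Liveness:
  live b0: ∅→{x}
  live b1: {x}→{x}
  live b2: {x}→{x}
  live b3: {x}→∅
  live b4: {x}→∅
  live b5: ∅→∅
  live b6: ∅→∅
  live b7: ∅→{e}
  live b8: ∅→{e}
  live b9: {e}→∅

live-out(b0) = ["x"]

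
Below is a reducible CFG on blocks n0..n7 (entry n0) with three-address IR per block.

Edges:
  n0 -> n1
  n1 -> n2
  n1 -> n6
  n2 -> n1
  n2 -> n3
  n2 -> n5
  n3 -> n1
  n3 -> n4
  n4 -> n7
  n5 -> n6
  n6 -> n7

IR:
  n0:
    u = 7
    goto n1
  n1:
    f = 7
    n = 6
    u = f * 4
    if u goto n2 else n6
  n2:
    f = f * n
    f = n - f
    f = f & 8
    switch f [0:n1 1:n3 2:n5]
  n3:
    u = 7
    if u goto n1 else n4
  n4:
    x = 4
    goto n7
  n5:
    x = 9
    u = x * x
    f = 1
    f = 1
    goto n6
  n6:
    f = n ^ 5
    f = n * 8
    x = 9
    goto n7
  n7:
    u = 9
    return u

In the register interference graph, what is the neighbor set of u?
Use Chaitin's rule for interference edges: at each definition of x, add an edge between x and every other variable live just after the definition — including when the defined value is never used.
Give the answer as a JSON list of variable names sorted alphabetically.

Per-block:
  n0: {u} / ∅
  n1: {f,n,u} / ∅
  n2: {f} / {f,n}
  n3: {u} / ∅
  n4: {x} / ∅
  n5: {f,u,x} / ∅
  n6: {f,x} / {n}
  n7: {u} / ∅

Live sets:
  n0 li=∅ lo=∅
  n1 li=∅ lo={f,n}
  n2 li={f,n} lo={n}
  n3 li=∅ lo=∅
  n4 li=∅ lo=∅
  n5 li={n} lo={n}
  n6 li={n} lo=∅
  n7 li=∅ lo=∅

Conflict graph:
  f — {n,u}
  n — {f,u,x}
  u — {f,n}
  x — {n}

N(u) = ["f", "n"]

Answer: ["f", "n"]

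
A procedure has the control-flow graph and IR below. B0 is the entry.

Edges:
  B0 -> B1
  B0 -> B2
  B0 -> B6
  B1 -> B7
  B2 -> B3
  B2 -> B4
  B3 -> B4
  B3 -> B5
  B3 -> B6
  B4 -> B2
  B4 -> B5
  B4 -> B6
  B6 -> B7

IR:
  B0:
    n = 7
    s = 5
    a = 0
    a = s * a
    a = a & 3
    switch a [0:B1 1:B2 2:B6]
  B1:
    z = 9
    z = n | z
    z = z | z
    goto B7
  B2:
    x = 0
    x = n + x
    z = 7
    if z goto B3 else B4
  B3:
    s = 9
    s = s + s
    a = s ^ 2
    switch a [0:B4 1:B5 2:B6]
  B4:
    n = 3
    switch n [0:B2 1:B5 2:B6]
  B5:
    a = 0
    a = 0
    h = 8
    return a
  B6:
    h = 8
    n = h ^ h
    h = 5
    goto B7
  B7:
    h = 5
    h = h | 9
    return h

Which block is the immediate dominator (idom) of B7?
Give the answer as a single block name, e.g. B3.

Answer: B0

Working:
idom tree: B1←B0 B2←B0 B3←B2 B4←B2 B5←B2 B6←B0 B7←B0
Dom at joins:
  B2: preds {B0,B4}: {B0} ∩ {B0,B2,B4} = {B0}; idom=B0
  B4: preds {B2,B3}: {B0,B2} ∩ {B0,B2,B3} = {B0,B2}; idom=B2
  B5: preds {B3,B4}: {B0,B2,B3} ∩ {B0,B2,B4} = {B0,B2}; idom=B2
  B6: preds {B0,B3,B4}: {B0} ∩ {B0,B2,B3} ∩ {B0,B2,B4} = {B0}; idom=B0
  B7: preds {B1,B6}: {B0,B1} ∩ {B0,B6} = {B0}; idom=B0

idom(B7) = B0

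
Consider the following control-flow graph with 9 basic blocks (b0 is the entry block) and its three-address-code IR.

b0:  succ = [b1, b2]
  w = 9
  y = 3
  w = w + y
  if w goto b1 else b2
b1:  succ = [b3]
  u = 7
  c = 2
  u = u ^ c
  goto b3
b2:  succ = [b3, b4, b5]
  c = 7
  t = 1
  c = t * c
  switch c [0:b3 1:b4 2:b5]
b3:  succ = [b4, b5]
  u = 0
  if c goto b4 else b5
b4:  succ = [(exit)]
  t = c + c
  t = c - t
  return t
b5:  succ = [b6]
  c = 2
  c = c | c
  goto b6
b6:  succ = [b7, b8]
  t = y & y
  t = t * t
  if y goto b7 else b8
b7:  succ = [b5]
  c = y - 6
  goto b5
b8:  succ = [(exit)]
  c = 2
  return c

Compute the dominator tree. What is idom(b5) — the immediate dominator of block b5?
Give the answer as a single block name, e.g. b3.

Answer: b0

Analysis:
idom tree: b1←b0 b2←b0 b3←b0 b4←b0 b5←b0 b6←b5 b7←b6 b8←b6
Dom at joins:
  b3: preds {b1,b2}: {b0,b1} ∩ {b0,b2} = {b0}; idom=b0
  b4: preds {b2,b3}: {b0,b2} ∩ {b0,b3} = {b0}; idom=b0
  b5: preds {b2,b3,b7}: {b0,b2} ∩ {b0,b3} ∩ {b0,b5,b6,b7} = {b0}; idom=b0

idom(b5) = b0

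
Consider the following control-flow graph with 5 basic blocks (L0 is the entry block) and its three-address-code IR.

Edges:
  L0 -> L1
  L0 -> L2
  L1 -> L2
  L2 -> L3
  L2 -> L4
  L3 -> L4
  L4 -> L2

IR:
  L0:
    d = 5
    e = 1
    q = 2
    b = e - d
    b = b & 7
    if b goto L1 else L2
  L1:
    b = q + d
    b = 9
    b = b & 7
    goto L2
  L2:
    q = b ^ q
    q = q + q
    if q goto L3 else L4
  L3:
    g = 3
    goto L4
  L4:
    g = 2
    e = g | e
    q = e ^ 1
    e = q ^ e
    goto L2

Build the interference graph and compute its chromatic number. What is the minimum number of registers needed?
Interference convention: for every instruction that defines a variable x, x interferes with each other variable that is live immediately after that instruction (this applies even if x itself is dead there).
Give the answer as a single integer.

Answer: 4

Analysis:
Per-block:
  L0: def={b,d,e,q} ue=∅
  L1: def={b} ue={d,q}
  L2: def={q} ue={b,q}
  L3: def={g} ue=∅
  L4: def={e,g,q} ue={e}

Liveness:
  L0 li=∅ lo={b,d,e,q}
  L1 li={d,e,q} lo={b,e,q}
  L2 li={b,e,q} lo={b,e}
  L3 li={b,e} lo={b,e}
  L4 li={b,e} lo={b,e,q}

Conflict graph:
  b: {d,e,g,q}
  d: {b,e,q}
  e: {b,d,g,q}
  g: {b,e}
  q: {b,d,e}

Colouring:
  {b,d,e,q} pairwise interfere (4-clique) ⇒ χ ≥ 4
  4-colouring: c0={b}  c1={e}  c2={d,g}  c3={q}
  χ = 4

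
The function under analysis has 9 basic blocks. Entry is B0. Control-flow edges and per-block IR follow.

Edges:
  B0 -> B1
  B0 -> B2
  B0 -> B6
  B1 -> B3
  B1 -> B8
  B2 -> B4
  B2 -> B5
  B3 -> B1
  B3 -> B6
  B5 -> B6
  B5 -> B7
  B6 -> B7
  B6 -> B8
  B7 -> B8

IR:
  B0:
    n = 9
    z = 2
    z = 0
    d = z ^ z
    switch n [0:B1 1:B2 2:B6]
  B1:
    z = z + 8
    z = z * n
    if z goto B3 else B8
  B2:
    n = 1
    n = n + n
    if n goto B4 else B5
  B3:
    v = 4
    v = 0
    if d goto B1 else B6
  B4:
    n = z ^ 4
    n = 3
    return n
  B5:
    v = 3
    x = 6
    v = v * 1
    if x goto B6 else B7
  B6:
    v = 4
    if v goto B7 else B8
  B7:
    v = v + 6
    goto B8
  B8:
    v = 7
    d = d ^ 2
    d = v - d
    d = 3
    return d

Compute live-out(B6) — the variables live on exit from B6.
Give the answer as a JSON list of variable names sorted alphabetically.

Block summaries:
  B0 def {d,n,z} use ∅
  B1 def {z} use {n,z}
  B2 def {n} use ∅
  B3 def {v} use {d}
  B4 def {n} use {z}
  B5 def {v,x} use ∅
  B6 def {v} use ∅
  B7 def {v} use {v}
  B8 def {d,v} use {d}

Liveness:
  B0 li=∅ lo={d,n,z}
  B1 li={d,n,z} lo={d,n,z}
  B2 li={d,z} lo={d,z}
  B3 li={d,n,z} lo={d,n,z}
  B4 li={z} lo=∅
  B5 li={d} lo={d,v}
  B6 li={d} lo={d,v}
  B7 li={d,v} lo={d}
  B8 li={d} lo=∅

live-out(B6) = ["d", "v"]

Answer: ["d", "v"]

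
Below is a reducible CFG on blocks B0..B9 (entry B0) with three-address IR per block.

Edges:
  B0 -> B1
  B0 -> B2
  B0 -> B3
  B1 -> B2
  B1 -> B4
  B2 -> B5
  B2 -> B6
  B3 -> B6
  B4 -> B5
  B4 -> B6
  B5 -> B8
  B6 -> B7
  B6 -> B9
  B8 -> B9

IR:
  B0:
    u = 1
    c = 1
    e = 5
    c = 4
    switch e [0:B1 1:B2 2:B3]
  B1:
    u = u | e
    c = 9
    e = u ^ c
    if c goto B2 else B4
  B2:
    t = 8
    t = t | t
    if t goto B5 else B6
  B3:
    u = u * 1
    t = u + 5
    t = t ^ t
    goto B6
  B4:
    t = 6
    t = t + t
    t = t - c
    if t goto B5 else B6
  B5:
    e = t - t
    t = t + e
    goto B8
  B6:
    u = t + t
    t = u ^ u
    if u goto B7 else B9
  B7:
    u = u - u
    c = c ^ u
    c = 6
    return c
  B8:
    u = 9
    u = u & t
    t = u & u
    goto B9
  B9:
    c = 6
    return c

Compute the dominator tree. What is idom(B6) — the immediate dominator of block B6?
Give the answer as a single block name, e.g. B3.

idom tree: B1←B0 B2←B0 B3←B0 B4←B1 B5←B0 B6←B0 B7←B6 B8←B5 B9←B0
Dom∩ at merges:
  B2: preds {B0,B1}: {B0} ∩ {B0,B1} = {B0}; idom=B0
  B5: preds {B2,B4}: {B0,B2} ∩ {B0,B1,B4} = {B0}; idom=B0
  B6: preds {B2,B3,B4}: {B0,B2} ∩ {B0,B3} ∩ {B0,B1,B4} = {B0}; idom=B0
  B9: preds {B6,B8}: {B0,B6} ∩ {B0,B5,B8} = {B0}; idom=B0

idom(B6) = B0

Answer: B0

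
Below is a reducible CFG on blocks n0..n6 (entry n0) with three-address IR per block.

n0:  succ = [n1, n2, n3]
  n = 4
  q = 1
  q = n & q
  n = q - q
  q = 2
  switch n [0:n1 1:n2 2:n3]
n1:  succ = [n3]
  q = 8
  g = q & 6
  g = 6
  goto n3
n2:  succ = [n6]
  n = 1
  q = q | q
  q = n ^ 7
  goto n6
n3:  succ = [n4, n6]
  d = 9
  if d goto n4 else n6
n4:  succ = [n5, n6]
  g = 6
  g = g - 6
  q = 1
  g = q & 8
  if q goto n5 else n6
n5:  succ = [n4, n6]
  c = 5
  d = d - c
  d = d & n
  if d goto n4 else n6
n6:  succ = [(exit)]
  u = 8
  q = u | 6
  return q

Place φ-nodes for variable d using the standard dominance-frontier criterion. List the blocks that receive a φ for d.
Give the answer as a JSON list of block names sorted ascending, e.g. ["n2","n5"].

idom tree: n1←n0 n2←n0 n3←n0 n4←n3 n5←n4 n6←n0
Join-block Dom:
  n3: preds {n0,n1}: {n0} ∩ {n0,n1} = {n0}; idom=n0
  n4: preds {n3,n5}: {n0,n3} ∩ {n0,n3,n4,n5} = {n0,n3}; idom=n3
  n6: preds {n2,n3,n4,n5}: {n0,n2} ∩ {n0,n3} ∩ {n0,n3,n4} ∩ {n0,n3,n4,n5} = {n0}; idom=n0

DF walk-up:
  n3←n0: walk · to n0
  n3←n1: walk n1 to n0
  n4←n3: walk · to n3
  n4←n5: walk n5→n4 to n3
  n6←n2: walk n2 to n0
  n6←n3: walk n3 to n0
  n6←n4: walk n4→n3 to n0
  n6←n5: walk n5→n4→n3 to n0
  DF(n0)=∅
  DF(n1)={n3}
  DF(n2)={n6}
  DF(n3)={n6}
  DF(n4)={n4,n6}
  DF(n5)={n4,n6}
  DF(n6)=∅

φ for d: defs {n3,n5}
  DF⁺ = {n4,n6}

Answer: ["n4", "n6"]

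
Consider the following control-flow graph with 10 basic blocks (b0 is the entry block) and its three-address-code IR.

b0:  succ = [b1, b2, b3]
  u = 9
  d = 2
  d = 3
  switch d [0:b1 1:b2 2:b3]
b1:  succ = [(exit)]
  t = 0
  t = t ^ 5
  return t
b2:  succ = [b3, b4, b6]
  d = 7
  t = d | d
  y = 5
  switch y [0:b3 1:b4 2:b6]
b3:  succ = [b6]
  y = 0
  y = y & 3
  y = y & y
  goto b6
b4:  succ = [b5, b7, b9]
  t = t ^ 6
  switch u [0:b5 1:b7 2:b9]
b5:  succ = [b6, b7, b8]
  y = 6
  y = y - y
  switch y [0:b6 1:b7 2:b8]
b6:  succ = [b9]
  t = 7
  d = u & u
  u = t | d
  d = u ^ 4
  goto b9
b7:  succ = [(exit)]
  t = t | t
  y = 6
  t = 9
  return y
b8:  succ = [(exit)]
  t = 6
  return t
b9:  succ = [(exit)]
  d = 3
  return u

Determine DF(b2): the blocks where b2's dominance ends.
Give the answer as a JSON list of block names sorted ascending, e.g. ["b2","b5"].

Answer: ["b3", "b6", "b9"]

Analysis:
idom tree: b1←b0 b2←b0 b3←b0 b4←b2 b5←b4 b6←b0 b7←b4 b8←b5 b9←b0
Join-block Dom:
  b3: preds {b0,b2}: {b0} ∩ {b0,b2} = {b0}; idom=b0
  b6: preds {b2,b3,b5}: {b0,b2} ∩ {b0,b3} ∩ {b0,b2,b4,b5} = {b0}; idom=b0
  b7: preds {b4,b5}: {b0,b2,b4} ∩ {b0,b2,b4,b5} = {b0,b2,b4}; idom=b4
  b9: preds {b4,b6}: {b0,b2,b4} ∩ {b0,b6} = {b0}; idom=b0

DF walk-up:
  join b3 pred b0: · stop@b0
  join b3 pred b2: b2 stop@b0
  join b6 pred b2: b2 stop@b0
  join b6 pred b3: b3 stop@b0
  join b6 pred b5: b5→b4→b2 stop@b0
  join b7 pred b4: · stop@b4
  join b7 pred b5: b5 stop@b4
  join b9 pred b4: b4→b2 stop@b0
  join b9 pred b6: b6 stop@b0
  b0: DF=∅
  b1: DF=∅
  b2: DF={b3,b6,b9}
  b3: DF={b6}
  b4: DF={b6,b9}
  b5: DF={b6,b7}
  b6: DF={b9}
  b7: DF=∅
  b8: DF=∅
  b9: DF=∅

DF(b2) = ["b3", "b6", "b9"]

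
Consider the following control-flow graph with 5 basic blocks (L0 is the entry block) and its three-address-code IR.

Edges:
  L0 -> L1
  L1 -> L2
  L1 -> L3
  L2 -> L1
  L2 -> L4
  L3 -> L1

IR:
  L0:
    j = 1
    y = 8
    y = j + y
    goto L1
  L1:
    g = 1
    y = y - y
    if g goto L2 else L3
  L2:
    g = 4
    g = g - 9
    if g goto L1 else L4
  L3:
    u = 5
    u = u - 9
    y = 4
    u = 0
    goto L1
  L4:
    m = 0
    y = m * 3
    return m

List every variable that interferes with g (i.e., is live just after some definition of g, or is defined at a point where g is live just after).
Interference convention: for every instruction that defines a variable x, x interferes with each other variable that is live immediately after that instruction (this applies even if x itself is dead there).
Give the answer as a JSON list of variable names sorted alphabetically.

def/use:
  L0: {j,y} / ∅
  L1: {g,y} / {y}
  L2: {g} / ∅
  L3: {u,y} / ∅
  L4: {m,y} / ∅

Live sets:
  L0 li=∅ lo={y}
  L1 li={y} lo={y}
  L2 li={y} lo={y}
  L3 li=∅ lo={y}
  L4 li=∅ lo=∅

Interference:
  g↔{y}
  j↔{y}
  m↔{y}
  u↔{y}
  y↔{g,j,m,u}

N(g) = ["y"]

Answer: ["y"]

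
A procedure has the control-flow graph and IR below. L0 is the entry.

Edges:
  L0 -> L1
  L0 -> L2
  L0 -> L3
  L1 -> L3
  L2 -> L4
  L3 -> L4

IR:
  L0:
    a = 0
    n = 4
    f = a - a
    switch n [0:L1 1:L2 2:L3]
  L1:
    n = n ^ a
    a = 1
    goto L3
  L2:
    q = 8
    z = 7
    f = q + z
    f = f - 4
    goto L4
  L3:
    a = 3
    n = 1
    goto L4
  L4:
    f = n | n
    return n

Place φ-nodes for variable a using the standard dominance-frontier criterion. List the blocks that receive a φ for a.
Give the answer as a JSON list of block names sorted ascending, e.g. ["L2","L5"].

Answer: ["L3", "L4"]

Working:
idom tree: L1←L0 L2←L0 L3←L0 L4←L0
Dom at joins:
  L3: preds {L0,L1}: {L0} ∩ {L0,L1} = {L0}; idom=L0
  L4: preds {L2,L3}: {L0,L2} ∩ {L0,L3} = {L0}; idom=L0

Frontier:
  L3←L0: walk · to L0
  L3←L1: walk L1 to L0
  L4←L2: walk L2 to L0
  L4←L3: walk L3 to L0
  DF(L0)=∅
  DF(L1)={L3}
  DF(L2)={L4}
  DF(L3)={L4}
  DF(L4)=∅

φ for a: defs {L0,L1,L3}
  DF⁺ = {L3,L4}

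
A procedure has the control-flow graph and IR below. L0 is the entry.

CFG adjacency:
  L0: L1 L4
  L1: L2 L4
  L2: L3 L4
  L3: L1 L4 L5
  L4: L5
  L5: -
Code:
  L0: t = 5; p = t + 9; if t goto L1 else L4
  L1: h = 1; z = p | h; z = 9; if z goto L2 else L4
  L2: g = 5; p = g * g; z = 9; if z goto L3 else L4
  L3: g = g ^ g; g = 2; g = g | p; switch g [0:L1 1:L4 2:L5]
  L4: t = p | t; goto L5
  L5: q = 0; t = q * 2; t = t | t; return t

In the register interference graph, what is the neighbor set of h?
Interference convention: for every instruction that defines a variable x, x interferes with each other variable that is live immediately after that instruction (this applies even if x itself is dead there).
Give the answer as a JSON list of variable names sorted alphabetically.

Per-block:
  L0 def {p,t} use ∅
  L1 def {h,z} use {p}
  L2 def {g,p,z} use ∅
  L3 def {g} use {g,p}
  L4 def {t} use {p,t}
  L5 def {q,t} use ∅

Liveness:
  L0 li=∅ lo={p,t}
  L1 li={p,t} lo={p,t}
  L2 li={t} lo={g,p,t}
  L3 li={g,p,t} lo={p,t}
  L4 li={p,t} lo=∅
  L5 li=∅ lo=∅

Interfere edges:
  g: {p,t,z}
  h: {p,t}
  p: {g,h,t,z}
  q: ∅
  t: {g,h,p,z}
  z: {g,p,t}

N(h) = ["p", "t"]

Answer: ["p", "t"]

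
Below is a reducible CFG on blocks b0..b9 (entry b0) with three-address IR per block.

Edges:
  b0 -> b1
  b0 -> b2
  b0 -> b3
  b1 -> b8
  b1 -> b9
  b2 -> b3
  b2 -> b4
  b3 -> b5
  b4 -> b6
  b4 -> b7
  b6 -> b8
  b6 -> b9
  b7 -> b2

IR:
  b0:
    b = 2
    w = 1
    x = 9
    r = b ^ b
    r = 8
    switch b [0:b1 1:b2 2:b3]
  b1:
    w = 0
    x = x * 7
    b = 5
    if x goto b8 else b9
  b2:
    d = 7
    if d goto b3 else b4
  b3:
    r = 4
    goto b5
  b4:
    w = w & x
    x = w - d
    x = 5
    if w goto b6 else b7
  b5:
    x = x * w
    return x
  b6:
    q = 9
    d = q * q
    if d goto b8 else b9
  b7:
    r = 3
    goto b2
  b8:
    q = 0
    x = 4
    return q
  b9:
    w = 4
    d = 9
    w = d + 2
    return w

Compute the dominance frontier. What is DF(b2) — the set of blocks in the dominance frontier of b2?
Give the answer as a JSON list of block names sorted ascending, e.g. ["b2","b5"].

Answer: ["b2", "b3", "b8", "b9"]

Derivation:
idom tree: b1←b0 b2←b0 b3←b0 b4←b2 b5←b3 b6←b4 b7←b4 b8←b0 b9←b0
Join-block Dom:
  b2: preds {b0,b7}: {b0} ∩ {b0,b2,b4,b7} = {b0}; idom=b0
  b3: preds {b0,b2}: {b0} ∩ {b0,b2} = {b0}; idom=b0
  b8: preds {b1,b6}: {b0,b1} ∩ {b0,b2,b4,b6} = {b0}; idom=b0
  b9: preds {b1,b6}: {b0,b1} ∩ {b0,b2,b4,b6} = {b0}; idom=b0

DF walk-up:
  b2←b0: walk · to b0
  b2←b7: walk b7→b4→b2 to b0
  b3←b0: walk · to b0
  b3←b2: walk b2 to b0
  b8←b1: walk b1 to b0
  b8←b6: walk b6→b4→b2 to b0
  b9←b1: walk b1 to b0
  b9←b6: walk b6→b4→b2 to b0
  DF(b0)=∅
  DF(b1)={b8,b9}
  DF(b2)={b2,b3,b8,b9}
  DF(b3)=∅
  DF(b4)={b2,b8,b9}
  DF(b5)=∅
  DF(b6)={b8,b9}
  DF(b7)={b2}
  DF(b8)=∅
  DF(b9)=∅

DF(b2) = ["b2", "b3", "b8", "b9"]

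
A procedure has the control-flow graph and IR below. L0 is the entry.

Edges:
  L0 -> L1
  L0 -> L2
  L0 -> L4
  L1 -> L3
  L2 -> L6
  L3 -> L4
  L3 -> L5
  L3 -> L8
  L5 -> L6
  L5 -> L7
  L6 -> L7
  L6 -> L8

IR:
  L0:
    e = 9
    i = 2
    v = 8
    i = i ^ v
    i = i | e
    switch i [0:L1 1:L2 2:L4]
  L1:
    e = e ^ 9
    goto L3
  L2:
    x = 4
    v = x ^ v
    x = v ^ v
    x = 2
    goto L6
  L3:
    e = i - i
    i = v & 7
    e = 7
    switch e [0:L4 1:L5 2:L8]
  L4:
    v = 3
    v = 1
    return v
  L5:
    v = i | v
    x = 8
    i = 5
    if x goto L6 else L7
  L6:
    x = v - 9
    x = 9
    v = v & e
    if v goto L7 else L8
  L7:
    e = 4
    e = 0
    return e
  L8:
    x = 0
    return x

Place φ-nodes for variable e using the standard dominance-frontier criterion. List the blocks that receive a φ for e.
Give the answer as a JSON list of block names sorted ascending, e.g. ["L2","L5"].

idom tree: L1←L0 L2←L0 L3←L1 L4←L0 L5←L3 L6←L0 L7←L0 L8←L0
Dom∩ at merges:
  L4: preds {L0,L3}: {L0} ∩ {L0,L1,L3} = {L0}; idom=L0
  L6: preds {L2,L5}: {L0,L2} ∩ {L0,L1,L3,L5} = {L0}; idom=L0
  L7: preds {L5,L6}: {L0,L1,L3,L5} ∩ {L0,L6} = {L0}; idom=L0
  L8: preds {L3,L6}: {L0,L1,L3} ∩ {L0,L6} = {L0}; idom=L0

DF derivation:
  L4←L0: walk · to L0
  L4←L3: walk L3→L1 to L0
  L6←L2: walk L2 to L0
  L6←L5: walk L5→L3→L1 to L0
  L7←L5: walk L5→L3→L1 to L0
  L7←L6: walk L6 to L0
  L8←L3: walk L3→L1 to L0
  L8←L6: walk L6 to L0
  DF(L0)=∅
  DF(L1)={L4,L6,L7,L8}
  DF(L2)={L6}
  DF(L3)={L4,L6,L7,L8}
  DF(L4)=∅
  DF(L5)={L6,L7}
  DF(L6)={L7,L8}
  DF(L7)=∅
  DF(L8)=∅

φ for e: defs {L0,L1,L3,L7}
  DF⁺ = {L4,L6,L7,L8}

Answer: ["L4", "L6", "L7", "L8"]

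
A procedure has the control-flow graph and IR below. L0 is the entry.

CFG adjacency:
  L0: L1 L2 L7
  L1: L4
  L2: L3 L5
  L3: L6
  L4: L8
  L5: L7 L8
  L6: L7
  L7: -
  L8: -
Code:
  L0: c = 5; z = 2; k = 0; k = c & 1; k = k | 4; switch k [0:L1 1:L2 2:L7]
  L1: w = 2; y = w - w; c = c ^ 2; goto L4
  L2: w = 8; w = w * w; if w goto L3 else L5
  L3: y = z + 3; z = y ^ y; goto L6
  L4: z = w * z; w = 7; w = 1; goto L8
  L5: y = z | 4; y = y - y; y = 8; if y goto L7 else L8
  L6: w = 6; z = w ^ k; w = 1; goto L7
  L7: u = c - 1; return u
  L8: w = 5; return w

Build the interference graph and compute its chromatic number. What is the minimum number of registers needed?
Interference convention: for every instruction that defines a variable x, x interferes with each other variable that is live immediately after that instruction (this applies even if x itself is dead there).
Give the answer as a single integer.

Answer: 5

Analysis:
def/use:
  L0: def={c,k,z} ue=∅
  L1: def={c,w,y} ue={c}
  L2: def={w} ue=∅
  L3: def={y,z} ue={z}
  L4: def={w,z} ue={w,z}
  L5: def={y} ue={z}
  L6: def={w,z} ue={k}
  L7: def={u} ue={c}
  L8: def={w} ue=∅

Live sets:
  L0: in=∅ out={c,k,z}
  L1: in={c,z} out={w,z}
  L2: in={c,k,z} out={c,k,z}
  L3: in={c,k,z} out={c,k}
  L4: in={w,z} out=∅
  L5: in={c,z} out={c}
  L6: in={c,k} out={c}
  L7: in={c} out=∅
  L8: in=∅ out=∅

Interfere edges:
  c — {k,w,y,z}
  k — {c,w,y,z}
  u — ∅
  w — {c,k,y,z}
  y — {c,k,w,z}
  z — {c,k,w,y}

Colouring:
  lower bound: {c,k,w,y,z} mutually conflict ⇒ χ ≥ 5
  assign c→r0 k→r1 u→r0 w→r2 y→r3 z→r4 — no edge inside a register ⇒ χ ≤ 5
  χ = 5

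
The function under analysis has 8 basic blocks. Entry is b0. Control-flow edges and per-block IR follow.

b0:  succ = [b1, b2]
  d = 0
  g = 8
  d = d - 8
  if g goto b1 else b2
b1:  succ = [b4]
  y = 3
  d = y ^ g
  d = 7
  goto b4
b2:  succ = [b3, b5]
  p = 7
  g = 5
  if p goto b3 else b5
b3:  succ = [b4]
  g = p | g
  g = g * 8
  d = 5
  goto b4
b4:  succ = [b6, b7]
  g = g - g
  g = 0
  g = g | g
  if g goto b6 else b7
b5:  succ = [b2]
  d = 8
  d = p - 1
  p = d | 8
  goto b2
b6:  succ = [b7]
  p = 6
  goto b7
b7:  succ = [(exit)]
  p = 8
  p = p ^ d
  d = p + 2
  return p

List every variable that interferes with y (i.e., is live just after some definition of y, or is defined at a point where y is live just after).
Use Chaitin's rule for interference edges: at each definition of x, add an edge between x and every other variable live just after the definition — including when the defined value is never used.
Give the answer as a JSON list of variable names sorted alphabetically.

Answer: ["g"]

Derivation:
def/use:
  b0: {d,g} / ∅
  b1: {d,y} / {g}
  b2: {g,p} / ∅
  b3: {d,g} / {g,p}
  b4: {g} / {g}
  b5: {d,p} / {p}
  b6: {p} / ∅
  b7: {d,p} / {d}

Backward fixpoint:
  b0: in=∅ out={g}
  b1: in={g} out={d,g}
  b2: in=∅ out={g,p}
  b3: in={g,p} out={d,g}
  b4: in={d,g} out={d}
  b5: in={p} out=∅
  b6: in={d} out={d}
  b7: in={d} out=∅

Interference:
  d↔{g,p}
  g↔{d,p,y}
  p↔{d,g}
  y↔{g}

N(y) = ["g"]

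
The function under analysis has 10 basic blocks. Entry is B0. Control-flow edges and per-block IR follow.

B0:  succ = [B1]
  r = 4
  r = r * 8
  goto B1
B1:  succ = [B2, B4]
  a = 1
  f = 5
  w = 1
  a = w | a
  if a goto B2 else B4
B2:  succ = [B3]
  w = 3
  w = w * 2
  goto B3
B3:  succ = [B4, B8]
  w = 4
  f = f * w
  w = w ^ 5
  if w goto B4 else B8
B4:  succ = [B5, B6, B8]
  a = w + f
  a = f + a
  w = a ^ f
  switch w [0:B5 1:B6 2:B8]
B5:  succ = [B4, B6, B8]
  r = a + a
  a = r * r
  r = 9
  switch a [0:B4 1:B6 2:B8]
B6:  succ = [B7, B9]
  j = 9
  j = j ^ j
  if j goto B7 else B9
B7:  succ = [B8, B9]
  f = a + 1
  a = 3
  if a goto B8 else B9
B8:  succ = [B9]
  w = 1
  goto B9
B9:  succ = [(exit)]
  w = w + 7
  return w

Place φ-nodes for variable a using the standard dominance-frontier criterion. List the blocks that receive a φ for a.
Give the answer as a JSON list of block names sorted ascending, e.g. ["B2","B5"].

Answer: ["B4", "B6", "B8", "B9"]

Derivation:
idom tree: B1←B0 B2←B1 B3←B2 B4←B1 B5←B4 B6←B4 B7←B6 B8←B1 B9←B1
Dom∩ at merges:
  B4: preds {B1,B3,B5}: {B0,B1} ∩ {B0,B1,B2,B3} ∩ {B0,B1,B4,B5} = {B0,B1}; idom=B1
  B6: preds {B4,B5}: {B0,B1,B4} ∩ {B0,B1,B4,B5} = {B0,B1,B4}; idom=B4
  B8: preds {B3,B4,B5,B7}: {B0,B1,B2,B3} ∩ {B0,B1,B4} ∩ {B0,B1,B4,B5} ∩ {B0,B1,B4,B6,B7} = {B0,B1}; idom=B1
  B9: preds {B6,B7,B8}: {B0,B1,B4,B6} ∩ {B0,B1,B4,B6,B7} ∩ {B0,B1,B8} = {B0,B1}; idom=B1

DF derivation:
  B4←B1: walk · to B1
  B4←B3: walk B3→B2 to B1
  B4←B5: walk B5→B4 to B1
  B6←B4: walk · to B4
  B6←B5: walk B5 to B4
  B8←B3: walk B3→B2 to B1
  B8←B4: walk B4 to B1
  B8←B5: walk B5→B4 to B1
  B8←B7: walk B7→B6→B4 to B1
  B9←B6: walk B6→B4 to B1
  B9←B7: walk B7→B6→B4 to B1
  B9←B8: walk B8 to B1
  B0: DF=∅
  B1: DF=∅
  B2: DF={B4,B8}
  B3: DF={B4,B8}
  B4: DF={B4,B8,B9}
  B5: DF={B4,B6,B8}
  B6: DF={B8,B9}
  B7: DF={B8,B9}
  B8: DF={B9}
  B9: DF=∅

φ for a: defs {B1,B4,B5,B7}
  DF⁺ = {B4,B6,B8,B9}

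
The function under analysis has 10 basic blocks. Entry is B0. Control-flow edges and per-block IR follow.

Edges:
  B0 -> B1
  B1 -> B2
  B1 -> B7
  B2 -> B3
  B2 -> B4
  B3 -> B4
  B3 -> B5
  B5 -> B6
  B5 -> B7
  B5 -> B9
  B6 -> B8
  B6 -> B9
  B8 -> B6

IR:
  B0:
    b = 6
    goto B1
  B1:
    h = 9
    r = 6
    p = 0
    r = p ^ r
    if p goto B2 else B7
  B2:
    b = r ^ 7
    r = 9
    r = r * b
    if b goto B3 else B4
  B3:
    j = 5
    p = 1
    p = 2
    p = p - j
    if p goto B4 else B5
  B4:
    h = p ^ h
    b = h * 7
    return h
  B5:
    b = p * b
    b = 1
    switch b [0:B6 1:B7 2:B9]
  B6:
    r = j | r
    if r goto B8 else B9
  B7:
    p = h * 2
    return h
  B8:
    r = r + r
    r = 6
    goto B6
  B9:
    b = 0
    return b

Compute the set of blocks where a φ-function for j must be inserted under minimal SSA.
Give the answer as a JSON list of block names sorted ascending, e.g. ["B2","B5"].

Answer: ["B4", "B7"]

Analysis:
idom tree: B1←B0 B2←B1 B3←B2 B4←B2 B5←B3 B6←B5 B7←B1 B8←B6 B9←B5
Dom at joins:
  B4: preds {B2,B3}: {B0,B1,B2} ∩ {B0,B1,B2,B3} = {B0,B1,B2}; idom=B2
  B6: preds {B5,B8}: {B0,B1,B2,B3,B5} ∩ {B0,B1,B2,B3,B5,B6,B8} = {B0,B1,B2,B3,B5}; idom=B5
  B7: preds {B1,B5}: {B0,B1} ∩ {B0,B1,B2,B3,B5} = {B0,B1}; idom=B1
  B9: preds {B5,B6}: {B0,B1,B2,B3,B5} ∩ {B0,B1,B2,B3,B5,B6} = {B0,B1,B2,B3,B5}; idom=B5

Frontier:
  join B4 pred B2: · stop@B2
  join B4 pred B3: B3 stop@B2
  join B6 pred B5: · stop@B5
  join B6 pred B8: B8→B6 stop@B5
  join B7 pred B1: · stop@B1
  join B7 pred B5: B5→B3→B2 stop@B1
  join B9 pred B5: · stop@B5
  join B9 pred B6: B6 stop@B5
  DF(B0)=∅
  DF(B1)=∅
  DF(B2)={B7}
  DF(B3)={B4,B7}
  DF(B4)=∅
  DF(B5)={B7}
  DF(B6)={B6,B9}
  DF(B7)=∅
  DF(B8)={B6}
  DF(B9)=∅

φ for j: defs {B3}
  DF⁺ = {B4,B7}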